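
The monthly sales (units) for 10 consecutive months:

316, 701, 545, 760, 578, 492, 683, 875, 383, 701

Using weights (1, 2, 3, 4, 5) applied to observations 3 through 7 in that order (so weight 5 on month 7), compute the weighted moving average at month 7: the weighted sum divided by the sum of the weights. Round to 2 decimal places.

612.13

Weighted sum: 1·545 + 2·760 + 3·578 + 4·492 + 5·683 = 545 + 1520 + 1734 + 1968 + 3415 = 9182
Weight total: 1 + 2 + 3 + 4 + 5 = 15
WMA = 9182 / 15 = 612.13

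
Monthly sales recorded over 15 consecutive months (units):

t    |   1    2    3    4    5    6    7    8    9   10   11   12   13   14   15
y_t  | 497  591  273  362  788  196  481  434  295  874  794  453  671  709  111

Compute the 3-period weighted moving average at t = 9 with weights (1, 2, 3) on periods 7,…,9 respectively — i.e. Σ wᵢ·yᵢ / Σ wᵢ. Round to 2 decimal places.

372.33

Weighted sum: 1·481 + 2·434 + 3·295 = 481 + 868 + 885 = 2234
Weight total: 1 + 2 + 3 = 6
WMA = 2234 / 6 = 372.33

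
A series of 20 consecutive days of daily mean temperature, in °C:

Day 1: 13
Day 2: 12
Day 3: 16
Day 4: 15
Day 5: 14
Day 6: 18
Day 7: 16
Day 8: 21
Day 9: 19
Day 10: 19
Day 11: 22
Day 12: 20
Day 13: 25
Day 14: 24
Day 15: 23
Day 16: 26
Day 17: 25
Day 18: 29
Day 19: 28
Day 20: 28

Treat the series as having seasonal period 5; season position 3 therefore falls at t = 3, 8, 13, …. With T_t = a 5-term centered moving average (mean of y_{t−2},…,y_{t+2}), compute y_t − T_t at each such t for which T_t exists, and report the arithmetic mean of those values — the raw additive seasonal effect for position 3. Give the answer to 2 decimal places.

2.10

Season position 3 occurs at t = 3, 8, 13, 18 (where T_t is defined).
t=3: T_3 = 14.0000; y_3 − T_3 = 16 − 14.0000 = 2.0000
t=8: T_8 = 18.6000; y_8 − T_8 = 21 − 18.6000 = 2.4000
t=13: T_13 = 22.8000; y_13 − T_13 = 25 − 22.8000 = 2.2000
t=18: T_18 = 27.2000; y_18 − T_18 = 29 − 27.2000 = 1.8000
Mean deviation: (2.0000 + 2.4000 + 2.2000 + 1.8000) / 4 = 2.10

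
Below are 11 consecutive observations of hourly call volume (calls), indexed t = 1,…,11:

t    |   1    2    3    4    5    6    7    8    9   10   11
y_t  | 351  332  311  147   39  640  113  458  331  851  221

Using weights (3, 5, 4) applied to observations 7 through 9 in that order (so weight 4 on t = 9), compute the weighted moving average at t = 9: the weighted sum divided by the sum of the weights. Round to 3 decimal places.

329.417

Weighted sum: 3·113 + 5·458 + 4·331 = 339 + 2290 + 1324 = 3953
Weight total: 3 + 5 + 4 = 12
WMA = 3953 / 12 = 329.417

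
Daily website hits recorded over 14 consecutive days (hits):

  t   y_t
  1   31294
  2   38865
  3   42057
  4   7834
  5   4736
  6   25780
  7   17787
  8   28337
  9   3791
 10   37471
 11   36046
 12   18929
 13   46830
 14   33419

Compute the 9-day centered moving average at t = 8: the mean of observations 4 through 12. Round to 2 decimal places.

20079.00

Sum of periods 4–12: 7834 + 4736 + 25780 + 17787 + 28337 + 3791 + 37471 + 36046 + 18929 = 180711
Divide by 9: 180711 / 9 = 20079.00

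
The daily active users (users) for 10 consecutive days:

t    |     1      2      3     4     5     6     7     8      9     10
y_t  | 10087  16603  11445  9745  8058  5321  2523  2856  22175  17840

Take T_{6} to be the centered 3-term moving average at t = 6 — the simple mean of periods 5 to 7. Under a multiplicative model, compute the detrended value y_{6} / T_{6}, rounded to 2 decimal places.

Trend T_6 = (8058 + 5321 + 2523) / 3 = 15902/3 = 5300.6667
Ratio to trend: 5321 / 5300.6667 = 1.00

1.00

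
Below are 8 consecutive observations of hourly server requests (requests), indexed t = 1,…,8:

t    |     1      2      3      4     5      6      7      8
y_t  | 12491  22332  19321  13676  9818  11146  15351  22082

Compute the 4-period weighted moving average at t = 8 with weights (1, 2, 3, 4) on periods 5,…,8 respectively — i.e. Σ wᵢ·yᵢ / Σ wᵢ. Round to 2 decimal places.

16649.10

Weighted sum: 1·9818 + 2·11146 + 3·15351 + 4·22082 = 9818 + 22292 + 46053 + 88328 = 166491
Weight total: 1 + 2 + 3 + 4 = 10
WMA = 166491 / 10 = 16649.10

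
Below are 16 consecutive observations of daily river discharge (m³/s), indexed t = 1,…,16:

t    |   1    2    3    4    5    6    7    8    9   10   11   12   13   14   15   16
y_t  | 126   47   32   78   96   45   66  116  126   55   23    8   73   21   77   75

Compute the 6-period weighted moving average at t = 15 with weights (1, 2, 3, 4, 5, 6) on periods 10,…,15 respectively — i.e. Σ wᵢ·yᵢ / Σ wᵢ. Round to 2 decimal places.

46.86

Weighted sum: 1·55 + 2·23 + 3·8 + 4·73 + 5·21 + 6·77 = 55 + 46 + 24 + 292 + 105 + 462 = 984
Weight total: 1 + 2 + 3 + 4 + 5 + 6 = 21
WMA = 984 / 21 = 46.86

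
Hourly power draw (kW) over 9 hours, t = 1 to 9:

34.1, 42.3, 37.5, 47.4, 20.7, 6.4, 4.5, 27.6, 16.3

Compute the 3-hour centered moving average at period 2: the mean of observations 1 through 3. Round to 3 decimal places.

Sum of periods 1–3: 34.1 + 42.3 + 37.5 = 113.9
Divide by 3: 113.9 / 3 = 37.967

37.967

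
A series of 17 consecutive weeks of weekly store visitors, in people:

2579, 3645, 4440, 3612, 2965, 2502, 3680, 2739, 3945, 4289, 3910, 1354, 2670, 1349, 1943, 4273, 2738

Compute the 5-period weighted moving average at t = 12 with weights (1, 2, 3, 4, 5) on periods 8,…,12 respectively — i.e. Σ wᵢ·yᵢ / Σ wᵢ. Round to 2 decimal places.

Weighted sum: 1·2739 + 2·3945 + 3·4289 + 4·3910 + 5·1354 = 2739 + 7890 + 12867 + 15640 + 6770 = 45906
Weight total: 1 + 2 + 3 + 4 + 5 = 15
WMA = 45906 / 15 = 3060.40

3060.40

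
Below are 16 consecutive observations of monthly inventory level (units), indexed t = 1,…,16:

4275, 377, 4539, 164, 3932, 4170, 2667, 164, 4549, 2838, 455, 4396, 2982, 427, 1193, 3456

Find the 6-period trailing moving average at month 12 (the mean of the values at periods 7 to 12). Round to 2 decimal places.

2511.50

Sum of periods 7–12: 2667 + 164 + 4549 + 2838 + 455 + 4396 = 15069
Divide by 6: 15069 / 6 = 2511.50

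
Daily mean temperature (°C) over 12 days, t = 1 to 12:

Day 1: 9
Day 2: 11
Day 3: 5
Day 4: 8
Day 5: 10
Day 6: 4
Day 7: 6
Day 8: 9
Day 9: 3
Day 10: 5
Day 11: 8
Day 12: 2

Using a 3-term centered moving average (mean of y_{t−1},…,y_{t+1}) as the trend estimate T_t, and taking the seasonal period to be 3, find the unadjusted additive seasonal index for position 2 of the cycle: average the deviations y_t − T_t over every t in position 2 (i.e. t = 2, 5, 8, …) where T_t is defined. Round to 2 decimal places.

2.83

Season position 2 occurs at t = 2, 5, 8, 11 (where T_t is defined).
t=2: T_2 = 8.3333; y_2 − T_2 = 11 − 8.3333 = 2.6667
t=5: T_5 = 7.3333; y_5 − T_5 = 10 − 7.3333 = 2.6667
t=8: T_8 = 6.0000; y_8 − T_8 = 9 − 6.0000 = 3.0000
t=11: T_11 = 5.0000; y_11 − T_11 = 8 − 5.0000 = 3.0000
Mean deviation: (2.6667 + 2.6667 + 3.0000 + 3.0000) / 4 = 2.83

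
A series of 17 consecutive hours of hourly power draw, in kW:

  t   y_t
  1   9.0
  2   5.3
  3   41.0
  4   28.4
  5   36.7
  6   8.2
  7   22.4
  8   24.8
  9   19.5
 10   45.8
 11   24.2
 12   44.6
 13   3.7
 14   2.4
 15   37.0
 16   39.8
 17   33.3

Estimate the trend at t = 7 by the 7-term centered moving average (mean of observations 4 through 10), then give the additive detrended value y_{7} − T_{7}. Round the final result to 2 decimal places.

Trend T_7 = (28.4 + 36.7 + 8.2 + 22.4 + 24.8 + 19.5 + 45.8) / 7 = 185.8/7 = 26.5429
Detrended value: 22.4 − 26.5429 = -4.14

-4.14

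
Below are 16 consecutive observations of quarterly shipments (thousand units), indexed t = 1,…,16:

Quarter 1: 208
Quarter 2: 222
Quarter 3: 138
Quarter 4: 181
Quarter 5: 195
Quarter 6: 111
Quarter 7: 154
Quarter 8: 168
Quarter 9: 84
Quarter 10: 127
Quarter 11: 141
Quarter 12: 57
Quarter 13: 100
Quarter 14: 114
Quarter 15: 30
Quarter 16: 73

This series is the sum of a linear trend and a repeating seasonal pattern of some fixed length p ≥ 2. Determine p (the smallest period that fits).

First differences y_{t+1} − y_t: 14, -84, 43, 14, -84, 43, 14, -84, …
The difference pattern repeats every 3 terms and not for any smaller step, so p = 3.

3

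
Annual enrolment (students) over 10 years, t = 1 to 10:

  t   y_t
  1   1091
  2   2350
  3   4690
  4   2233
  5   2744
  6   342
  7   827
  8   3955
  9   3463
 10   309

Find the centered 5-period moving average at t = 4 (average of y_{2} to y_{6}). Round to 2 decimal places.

2471.80

Sum of periods 2–6: 2350 + 4690 + 2233 + 2744 + 342 = 12359
Divide by 5: 12359 / 5 = 2471.80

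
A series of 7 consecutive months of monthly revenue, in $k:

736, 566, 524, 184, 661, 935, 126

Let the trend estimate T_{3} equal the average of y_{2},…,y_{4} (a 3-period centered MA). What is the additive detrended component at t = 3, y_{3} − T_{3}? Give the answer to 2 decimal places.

Trend T_3 = (566 + 524 + 184) / 3 = 1274/3 = 424.6667
Detrended value: 524 − 424.6667 = 99.33

99.33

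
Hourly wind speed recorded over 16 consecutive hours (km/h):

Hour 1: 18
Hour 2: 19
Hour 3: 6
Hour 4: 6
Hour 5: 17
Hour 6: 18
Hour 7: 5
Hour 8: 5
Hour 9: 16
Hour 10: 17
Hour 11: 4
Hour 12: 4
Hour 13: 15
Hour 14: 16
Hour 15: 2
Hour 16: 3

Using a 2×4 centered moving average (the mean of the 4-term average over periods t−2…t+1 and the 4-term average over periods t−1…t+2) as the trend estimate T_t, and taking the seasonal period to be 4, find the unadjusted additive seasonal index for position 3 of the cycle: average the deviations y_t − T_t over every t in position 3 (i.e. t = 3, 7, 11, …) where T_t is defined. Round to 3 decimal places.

-6.125

Season position 3 occurs at t = 3, 7, 11 (where T_t is defined).
t=3: T_3 = 12.12500; y_3 − T_3 = 6 − 12.12500 = -6.12500
t=7: T_7 = 11.12500; y_7 − T_7 = 5 − 11.12500 = -6.12500
t=11: T_11 = 10.12500; y_11 − T_11 = 4 − 10.12500 = -6.12500
Mean deviation: (-6.12500 + -6.12500 + -6.12500) / 3 = -6.125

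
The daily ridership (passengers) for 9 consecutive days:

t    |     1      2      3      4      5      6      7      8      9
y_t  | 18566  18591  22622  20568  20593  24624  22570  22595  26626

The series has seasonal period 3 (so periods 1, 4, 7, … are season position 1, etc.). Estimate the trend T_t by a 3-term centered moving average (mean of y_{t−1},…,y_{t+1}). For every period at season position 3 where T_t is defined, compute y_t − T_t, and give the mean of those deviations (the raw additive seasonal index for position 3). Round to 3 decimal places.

2028.333

Season position 3 occurs at t = 3, 6 (where T_t is defined).
t=3: T_3 = 20593.66667; y_3 − T_3 = 22622 − 20593.66667 = 2028.33333
t=6: T_6 = 22595.66667; y_6 − T_6 = 24624 − 22595.66667 = 2028.33333
Mean deviation: (2028.33333 + 2028.33333) / 2 = 2028.333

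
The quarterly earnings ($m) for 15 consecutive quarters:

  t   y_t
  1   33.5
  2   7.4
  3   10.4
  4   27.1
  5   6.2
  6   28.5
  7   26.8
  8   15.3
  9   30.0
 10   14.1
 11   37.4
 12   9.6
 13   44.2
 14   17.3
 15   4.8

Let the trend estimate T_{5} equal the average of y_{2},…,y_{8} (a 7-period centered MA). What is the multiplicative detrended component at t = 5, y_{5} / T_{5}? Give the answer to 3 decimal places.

Trend T_5 = (7.4 + 10.4 + 27.1 + 6.2 + 28.5 + 26.8 + 15.3) / 7 = 121.7/7 = 17.38571
Ratio to trend: 6.2 / 17.38571 = 0.357

0.357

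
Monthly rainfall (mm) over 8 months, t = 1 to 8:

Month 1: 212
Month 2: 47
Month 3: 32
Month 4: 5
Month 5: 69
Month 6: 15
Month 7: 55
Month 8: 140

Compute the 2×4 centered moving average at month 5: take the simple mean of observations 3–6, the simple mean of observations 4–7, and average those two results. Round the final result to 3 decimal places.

33.125

Sum over 3–6: 32 + 5 + 69 + 15 = 121
Sum over 4–7: 5 + 69 + 15 + 55 = 144
CMA at t=5 = (121 + 144) / (2·4) = 265 / 8 = 33.125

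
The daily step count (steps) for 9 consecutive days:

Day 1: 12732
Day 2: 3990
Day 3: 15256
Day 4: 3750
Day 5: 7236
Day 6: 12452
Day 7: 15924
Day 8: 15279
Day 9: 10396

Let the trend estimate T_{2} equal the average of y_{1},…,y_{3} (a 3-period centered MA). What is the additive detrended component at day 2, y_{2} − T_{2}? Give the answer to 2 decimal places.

Trend T_2 = (12732 + 3990 + 15256) / 3 = 31978/3 = 10659.3333
Detrended value: 3990 − 10659.3333 = -6669.33

-6669.33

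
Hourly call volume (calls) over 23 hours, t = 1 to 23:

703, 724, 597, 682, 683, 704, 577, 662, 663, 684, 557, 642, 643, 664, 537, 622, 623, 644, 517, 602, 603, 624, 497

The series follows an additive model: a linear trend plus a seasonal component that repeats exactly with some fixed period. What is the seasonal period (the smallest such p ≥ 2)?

4

First differences y_{t+1} − y_t: 21, -127, 85, 1, 21, -127, 85, 1, 21, -127, …
The difference pattern repeats every 4 terms and not for any smaller step, so p = 4.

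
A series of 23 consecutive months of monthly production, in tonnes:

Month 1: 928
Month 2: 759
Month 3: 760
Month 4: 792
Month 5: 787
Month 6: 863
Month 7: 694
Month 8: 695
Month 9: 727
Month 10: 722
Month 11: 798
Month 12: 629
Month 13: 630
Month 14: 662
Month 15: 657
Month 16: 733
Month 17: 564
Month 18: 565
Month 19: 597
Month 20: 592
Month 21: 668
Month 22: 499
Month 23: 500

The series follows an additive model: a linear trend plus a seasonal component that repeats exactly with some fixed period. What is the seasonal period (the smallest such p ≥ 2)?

5

First differences y_{t+1} − y_t: -169, 1, 32, -5, 76, -169, 1, 32, -5, 76, -169, 1, …
The difference pattern repeats every 5 terms and not for any smaller step, so p = 5.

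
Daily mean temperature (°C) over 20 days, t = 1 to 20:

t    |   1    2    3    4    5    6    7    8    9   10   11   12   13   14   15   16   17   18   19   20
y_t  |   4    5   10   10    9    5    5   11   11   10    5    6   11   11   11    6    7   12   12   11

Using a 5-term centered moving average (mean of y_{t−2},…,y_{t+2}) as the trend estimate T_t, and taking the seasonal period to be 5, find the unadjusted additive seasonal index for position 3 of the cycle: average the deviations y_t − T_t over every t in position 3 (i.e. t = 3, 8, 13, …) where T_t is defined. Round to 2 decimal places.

Season position 3 occurs at t = 3, 8, 13, 18 (where T_t is defined).
t=3: T_3 = 7.6000; y_3 − T_3 = 10 − 7.6000 = 2.4000
t=8: T_8 = 8.4000; y_8 − T_8 = 11 − 8.4000 = 2.6000
t=13: T_13 = 8.8000; y_13 − T_13 = 11 − 8.8000 = 2.2000
t=18: T_18 = 9.6000; y_18 − T_18 = 12 − 9.6000 = 2.4000
Mean deviation: (2.4000 + 2.6000 + 2.2000 + 2.4000) / 4 = 2.40

2.40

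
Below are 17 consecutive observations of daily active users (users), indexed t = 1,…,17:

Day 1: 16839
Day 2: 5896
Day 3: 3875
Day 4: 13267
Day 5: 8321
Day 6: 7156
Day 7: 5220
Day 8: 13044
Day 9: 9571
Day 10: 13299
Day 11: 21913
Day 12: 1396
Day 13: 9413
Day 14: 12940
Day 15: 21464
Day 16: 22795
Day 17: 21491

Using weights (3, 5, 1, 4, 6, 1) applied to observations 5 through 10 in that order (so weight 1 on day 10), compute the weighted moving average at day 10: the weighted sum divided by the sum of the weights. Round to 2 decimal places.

Weighted sum: 3·8321 + 5·7156 + 1·5220 + 4·13044 + 6·9571 + 1·13299 = 24963 + 35780 + 5220 + 52176 + 57426 + 13299 = 188864
Weight total: 3 + 5 + 1 + 4 + 6 + 1 = 20
WMA = 188864 / 20 = 9443.20

9443.20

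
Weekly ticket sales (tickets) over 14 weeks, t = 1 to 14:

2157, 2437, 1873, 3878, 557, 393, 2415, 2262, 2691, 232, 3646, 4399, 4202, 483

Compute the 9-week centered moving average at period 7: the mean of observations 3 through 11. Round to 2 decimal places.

1994.11

Sum of periods 3–11: 1873 + 3878 + 557 + 393 + 2415 + 2262 + 2691 + 232 + 3646 = 17947
Divide by 9: 17947 / 9 = 1994.11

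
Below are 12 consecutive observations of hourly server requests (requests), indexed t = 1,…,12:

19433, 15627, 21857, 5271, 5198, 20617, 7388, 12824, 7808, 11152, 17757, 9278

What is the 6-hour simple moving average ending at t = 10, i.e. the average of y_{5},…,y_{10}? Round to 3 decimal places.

Sum of periods 5–10: 5198 + 20617 + 7388 + 12824 + 7808 + 11152 = 64987
Divide by 6: 64987 / 6 = 10831.167

10831.167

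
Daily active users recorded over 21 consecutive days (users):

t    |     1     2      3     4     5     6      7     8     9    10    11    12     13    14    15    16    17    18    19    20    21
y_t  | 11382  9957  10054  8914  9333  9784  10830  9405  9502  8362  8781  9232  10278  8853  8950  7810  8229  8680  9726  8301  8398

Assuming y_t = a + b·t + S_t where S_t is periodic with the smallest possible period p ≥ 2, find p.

First differences y_{t+1} − y_t: -1425, 97, -1140, 419, 451, 1046, -1425, 97, -1140, 419, 451, 1046, -1425, 97, …
The difference pattern repeats every 6 terms and not for any smaller step, so p = 6.

6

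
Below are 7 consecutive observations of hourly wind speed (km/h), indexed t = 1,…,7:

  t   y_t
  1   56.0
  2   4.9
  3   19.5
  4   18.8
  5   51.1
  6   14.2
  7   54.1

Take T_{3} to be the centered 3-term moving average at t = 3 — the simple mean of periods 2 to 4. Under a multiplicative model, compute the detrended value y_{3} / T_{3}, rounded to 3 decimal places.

1.354

Trend T_3 = (4.9 + 19.5 + 18.8) / 3 = 43.2/3 = 14.40000
Ratio to trend: 19.5 / 14.40000 = 1.354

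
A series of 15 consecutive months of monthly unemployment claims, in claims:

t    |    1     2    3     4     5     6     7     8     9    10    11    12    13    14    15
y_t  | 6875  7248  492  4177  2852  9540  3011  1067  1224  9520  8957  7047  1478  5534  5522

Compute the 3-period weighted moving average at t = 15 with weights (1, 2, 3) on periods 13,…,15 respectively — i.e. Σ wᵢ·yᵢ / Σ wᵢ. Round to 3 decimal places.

Weighted sum: 1·1478 + 2·5534 + 3·5522 = 1478 + 11068 + 16566 = 29112
Weight total: 1 + 2 + 3 = 6
WMA = 29112 / 6 = 4852.000

4852.000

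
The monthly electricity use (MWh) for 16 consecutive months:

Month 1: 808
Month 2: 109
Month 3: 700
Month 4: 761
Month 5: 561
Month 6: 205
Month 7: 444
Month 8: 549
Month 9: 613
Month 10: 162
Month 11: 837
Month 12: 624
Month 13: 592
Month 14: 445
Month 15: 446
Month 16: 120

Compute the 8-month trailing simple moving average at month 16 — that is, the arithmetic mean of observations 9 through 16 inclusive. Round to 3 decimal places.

Sum of periods 9–16: 613 + 162 + 837 + 624 + 592 + 445 + 446 + 120 = 3839
Divide by 8: 3839 / 8 = 479.875

479.875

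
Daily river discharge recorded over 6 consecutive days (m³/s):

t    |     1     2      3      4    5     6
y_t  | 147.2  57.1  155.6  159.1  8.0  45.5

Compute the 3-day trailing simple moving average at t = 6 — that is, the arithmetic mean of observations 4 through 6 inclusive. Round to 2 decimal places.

Sum of periods 4–6: 159.1 + 8.0 + 45.5 = 212.6
Divide by 3: 212.6 / 3 = 70.87

70.87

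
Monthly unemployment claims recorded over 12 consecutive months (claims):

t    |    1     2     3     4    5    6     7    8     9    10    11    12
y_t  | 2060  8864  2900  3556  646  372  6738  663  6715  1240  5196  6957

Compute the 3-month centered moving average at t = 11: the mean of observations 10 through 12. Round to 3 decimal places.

4464.333

Sum of periods 10–12: 1240 + 5196 + 6957 = 13393
Divide by 3: 13393 / 3 = 4464.333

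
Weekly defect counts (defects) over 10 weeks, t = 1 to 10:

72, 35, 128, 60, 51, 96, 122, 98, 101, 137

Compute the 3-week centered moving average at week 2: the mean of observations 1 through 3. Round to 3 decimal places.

Sum of periods 1–3: 72 + 35 + 128 = 235
Divide by 3: 235 / 3 = 78.333

78.333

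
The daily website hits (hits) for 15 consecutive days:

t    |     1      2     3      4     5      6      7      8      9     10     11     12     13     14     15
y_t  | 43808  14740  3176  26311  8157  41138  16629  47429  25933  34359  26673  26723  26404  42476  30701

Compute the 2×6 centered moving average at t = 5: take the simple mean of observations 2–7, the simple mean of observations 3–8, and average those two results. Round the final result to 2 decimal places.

Sum over 2–7: 14740 + 3176 + 26311 + 8157 + 41138 + 16629 = 110151
Sum over 3–8: 3176 + 26311 + 8157 + 41138 + 16629 + 47429 = 142840
CMA at t=5 = (110151 + 142840) / (2·6) = 252991 / 12 = 21082.58

21082.58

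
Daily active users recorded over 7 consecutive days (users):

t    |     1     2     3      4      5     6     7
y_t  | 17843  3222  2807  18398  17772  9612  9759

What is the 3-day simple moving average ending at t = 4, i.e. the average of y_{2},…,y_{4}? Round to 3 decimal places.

Sum of periods 2–4: 3222 + 2807 + 18398 = 24427
Divide by 3: 24427 / 3 = 8142.333

8142.333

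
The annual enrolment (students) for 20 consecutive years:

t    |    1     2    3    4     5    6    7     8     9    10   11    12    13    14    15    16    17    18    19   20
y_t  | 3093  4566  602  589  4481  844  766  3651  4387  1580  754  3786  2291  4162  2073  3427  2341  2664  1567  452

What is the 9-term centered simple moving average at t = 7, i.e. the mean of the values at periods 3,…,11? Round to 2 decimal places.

Sum of periods 3–11: 602 + 589 + 4481 + 844 + 766 + 3651 + 4387 + 1580 + 754 = 17654
Divide by 9: 17654 / 9 = 1961.56

1961.56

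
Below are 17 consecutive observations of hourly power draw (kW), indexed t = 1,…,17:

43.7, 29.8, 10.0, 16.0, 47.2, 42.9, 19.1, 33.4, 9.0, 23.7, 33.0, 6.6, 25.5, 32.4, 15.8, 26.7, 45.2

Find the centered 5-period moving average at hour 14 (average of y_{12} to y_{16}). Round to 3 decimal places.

21.400

Sum of periods 12–16: 6.6 + 25.5 + 32.4 + 15.8 + 26.7 = 107.0
Divide by 5: 107.0 / 5 = 21.400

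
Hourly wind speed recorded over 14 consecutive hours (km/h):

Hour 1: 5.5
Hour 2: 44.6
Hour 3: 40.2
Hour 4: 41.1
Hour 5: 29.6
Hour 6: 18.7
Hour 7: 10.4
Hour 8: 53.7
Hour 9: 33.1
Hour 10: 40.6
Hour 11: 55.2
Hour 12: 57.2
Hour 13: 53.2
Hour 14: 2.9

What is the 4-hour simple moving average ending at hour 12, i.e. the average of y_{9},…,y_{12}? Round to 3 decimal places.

Sum of periods 9–12: 33.1 + 40.6 + 55.2 + 57.2 = 186.1
Divide by 4: 186.1 / 4 = 46.525

46.525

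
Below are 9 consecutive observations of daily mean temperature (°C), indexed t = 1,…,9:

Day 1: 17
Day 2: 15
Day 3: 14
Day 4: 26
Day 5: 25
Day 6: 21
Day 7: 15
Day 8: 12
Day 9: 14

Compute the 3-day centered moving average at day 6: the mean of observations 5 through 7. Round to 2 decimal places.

20.33

Sum of periods 5–7: 25 + 21 + 15 = 61
Divide by 3: 61 / 3 = 20.33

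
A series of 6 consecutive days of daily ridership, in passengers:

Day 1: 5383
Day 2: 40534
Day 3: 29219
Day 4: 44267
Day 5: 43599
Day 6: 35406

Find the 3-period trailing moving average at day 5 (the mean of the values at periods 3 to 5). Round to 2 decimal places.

39028.33

Sum of periods 3–5: 29219 + 44267 + 43599 = 117085
Divide by 3: 117085 / 3 = 39028.33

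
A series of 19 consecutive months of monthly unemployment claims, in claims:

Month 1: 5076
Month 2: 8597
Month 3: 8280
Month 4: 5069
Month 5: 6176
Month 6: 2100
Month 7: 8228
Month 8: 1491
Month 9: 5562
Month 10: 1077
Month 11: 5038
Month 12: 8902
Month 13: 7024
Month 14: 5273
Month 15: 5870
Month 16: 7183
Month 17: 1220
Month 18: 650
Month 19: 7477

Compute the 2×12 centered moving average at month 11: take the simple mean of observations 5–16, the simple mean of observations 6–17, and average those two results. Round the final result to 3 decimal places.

Sum over 5–16: 6176 + 2100 + 8228 + 1491 + 5562 + 1077 + 5038 + 8902 + 7024 + 5273 + 5870 + 7183 = 63924
Sum over 6–17: 2100 + 8228 + 1491 + 5562 + 1077 + 5038 + 8902 + 7024 + 5273 + 5870 + 7183 + 1220 = 58968
CMA at t=11 = (63924 + 58968) / (2·12) = 122892 / 24 = 5120.500

5120.500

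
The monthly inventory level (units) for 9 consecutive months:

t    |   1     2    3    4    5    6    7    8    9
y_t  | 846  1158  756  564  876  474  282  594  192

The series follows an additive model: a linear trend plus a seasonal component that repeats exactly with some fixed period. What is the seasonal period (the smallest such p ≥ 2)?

First differences y_{t+1} − y_t: 312, -402, -192, 312, -402, -192, 312, -402, …
The difference pattern repeats every 3 terms and not for any smaller step, so p = 3.

3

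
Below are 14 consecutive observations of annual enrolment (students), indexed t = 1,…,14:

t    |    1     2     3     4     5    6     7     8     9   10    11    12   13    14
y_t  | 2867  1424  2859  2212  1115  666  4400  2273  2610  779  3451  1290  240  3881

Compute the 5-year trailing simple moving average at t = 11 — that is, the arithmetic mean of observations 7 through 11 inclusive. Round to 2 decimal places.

2702.60

Sum of periods 7–11: 4400 + 2273 + 2610 + 779 + 3451 = 13513
Divide by 5: 13513 / 5 = 2702.60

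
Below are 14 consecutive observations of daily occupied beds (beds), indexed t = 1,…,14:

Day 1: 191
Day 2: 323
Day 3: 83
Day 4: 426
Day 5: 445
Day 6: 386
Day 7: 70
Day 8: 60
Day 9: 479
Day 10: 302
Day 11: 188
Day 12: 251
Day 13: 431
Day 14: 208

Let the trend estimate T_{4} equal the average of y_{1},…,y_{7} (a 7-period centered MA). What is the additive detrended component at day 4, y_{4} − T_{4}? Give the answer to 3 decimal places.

Trend T_4 = (191 + 323 + 83 + 426 + 445 + 386 + 70) / 7 = 1924/7 = 274.85714
Detrended value: 426 − 274.85714 = 151.143

151.143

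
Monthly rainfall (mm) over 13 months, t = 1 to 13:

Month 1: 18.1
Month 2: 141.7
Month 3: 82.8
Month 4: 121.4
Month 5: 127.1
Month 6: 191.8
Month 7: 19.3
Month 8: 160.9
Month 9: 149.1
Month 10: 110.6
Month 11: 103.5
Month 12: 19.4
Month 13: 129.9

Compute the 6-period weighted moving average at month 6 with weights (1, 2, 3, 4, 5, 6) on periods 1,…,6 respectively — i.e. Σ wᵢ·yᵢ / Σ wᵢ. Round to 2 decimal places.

Weighted sum: 1·18.1 + 2·141.7 + 3·82.8 + 4·121.4 + 5·127.1 + 6·191.8 = 18.1 + 283.4 + 248.4 + 485.6 + 635.5 + 1150.8 = 2821.8
Weight total: 1 + 2 + 3 + 4 + 5 + 6 = 21
WMA = 2821.8 / 21 = 134.37

134.37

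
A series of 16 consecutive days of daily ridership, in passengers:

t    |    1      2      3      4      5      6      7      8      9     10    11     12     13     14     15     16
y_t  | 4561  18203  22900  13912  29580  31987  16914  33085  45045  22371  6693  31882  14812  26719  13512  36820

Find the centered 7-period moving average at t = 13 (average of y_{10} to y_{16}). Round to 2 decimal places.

Sum of periods 10–16: 22371 + 6693 + 31882 + 14812 + 26719 + 13512 + 36820 = 152809
Divide by 7: 152809 / 7 = 21829.86

21829.86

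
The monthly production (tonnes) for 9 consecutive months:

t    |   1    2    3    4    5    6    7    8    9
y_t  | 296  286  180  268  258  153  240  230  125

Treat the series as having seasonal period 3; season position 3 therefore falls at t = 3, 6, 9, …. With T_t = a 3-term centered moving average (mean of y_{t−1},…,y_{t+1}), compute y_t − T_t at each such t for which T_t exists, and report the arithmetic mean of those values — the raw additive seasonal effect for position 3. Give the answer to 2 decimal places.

Season position 3 occurs at t = 3, 6 (where T_t is defined).
t=3: T_3 = 244.6667; y_3 − T_3 = 180 − 244.6667 = -64.6667
t=6: T_6 = 217.0000; y_6 − T_6 = 153 − 217.0000 = -64.0000
Mean deviation: (-64.6667 + -64.0000) / 2 = -64.33

-64.33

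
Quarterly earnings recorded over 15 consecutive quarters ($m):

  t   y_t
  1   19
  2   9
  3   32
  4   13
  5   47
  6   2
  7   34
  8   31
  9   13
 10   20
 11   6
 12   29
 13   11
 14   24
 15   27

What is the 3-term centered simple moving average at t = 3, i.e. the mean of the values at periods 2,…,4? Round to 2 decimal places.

18.00

Sum of periods 2–4: 9 + 32 + 13 = 54
Divide by 3: 54 / 3 = 18.00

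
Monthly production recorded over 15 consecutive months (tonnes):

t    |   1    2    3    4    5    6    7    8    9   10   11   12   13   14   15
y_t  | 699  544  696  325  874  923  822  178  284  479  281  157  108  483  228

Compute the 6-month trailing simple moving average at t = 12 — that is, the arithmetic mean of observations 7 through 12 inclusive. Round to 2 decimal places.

Sum of periods 7–12: 822 + 178 + 284 + 479 + 281 + 157 = 2201
Divide by 6: 2201 / 6 = 366.83

366.83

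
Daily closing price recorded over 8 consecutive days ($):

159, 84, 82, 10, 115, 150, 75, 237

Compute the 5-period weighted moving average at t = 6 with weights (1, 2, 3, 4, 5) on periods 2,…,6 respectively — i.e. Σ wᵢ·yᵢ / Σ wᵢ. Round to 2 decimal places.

99.20

Weighted sum: 1·84 + 2·82 + 3·10 + 4·115 + 5·150 = 84 + 164 + 30 + 460 + 750 = 1488
Weight total: 1 + 2 + 3 + 4 + 5 = 15
WMA = 1488 / 15 = 99.20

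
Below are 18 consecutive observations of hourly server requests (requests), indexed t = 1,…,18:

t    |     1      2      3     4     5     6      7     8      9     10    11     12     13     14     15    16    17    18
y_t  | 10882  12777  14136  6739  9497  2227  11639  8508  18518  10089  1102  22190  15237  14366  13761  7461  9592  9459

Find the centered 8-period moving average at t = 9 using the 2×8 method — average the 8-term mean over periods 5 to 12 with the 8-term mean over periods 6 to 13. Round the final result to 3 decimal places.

10830.000

Sum over 5–12: 9497 + 2227 + 11639 + 8508 + 18518 + 10089 + 1102 + 22190 = 83770
Sum over 6–13: 2227 + 11639 + 8508 + 18518 + 10089 + 1102 + 22190 + 15237 = 89510
CMA at t=9 = (83770 + 89510) / (2·8) = 173280 / 16 = 10830.000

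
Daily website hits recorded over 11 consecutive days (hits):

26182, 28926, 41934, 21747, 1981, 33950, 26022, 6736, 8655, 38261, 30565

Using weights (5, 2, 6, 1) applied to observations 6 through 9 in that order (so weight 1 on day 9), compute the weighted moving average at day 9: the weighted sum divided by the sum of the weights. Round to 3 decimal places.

19347.500

Weighted sum: 5·33950 + 2·26022 + 6·6736 + 1·8655 = 169750 + 52044 + 40416 + 8655 = 270865
Weight total: 5 + 2 + 6 + 1 = 14
WMA = 270865 / 14 = 19347.500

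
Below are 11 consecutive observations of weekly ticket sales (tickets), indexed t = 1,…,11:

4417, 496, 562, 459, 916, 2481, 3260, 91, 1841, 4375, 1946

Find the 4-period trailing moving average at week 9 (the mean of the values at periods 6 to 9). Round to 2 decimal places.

Sum of periods 6–9: 2481 + 3260 + 91 + 1841 = 7673
Divide by 4: 7673 / 4 = 1918.25

1918.25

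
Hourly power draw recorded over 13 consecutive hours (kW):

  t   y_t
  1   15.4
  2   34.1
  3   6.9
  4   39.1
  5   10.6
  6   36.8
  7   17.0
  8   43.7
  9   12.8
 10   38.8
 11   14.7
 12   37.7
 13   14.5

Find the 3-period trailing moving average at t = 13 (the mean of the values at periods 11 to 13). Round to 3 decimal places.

Sum of periods 11–13: 14.7 + 37.7 + 14.5 = 66.9
Divide by 3: 66.9 / 3 = 22.300

22.300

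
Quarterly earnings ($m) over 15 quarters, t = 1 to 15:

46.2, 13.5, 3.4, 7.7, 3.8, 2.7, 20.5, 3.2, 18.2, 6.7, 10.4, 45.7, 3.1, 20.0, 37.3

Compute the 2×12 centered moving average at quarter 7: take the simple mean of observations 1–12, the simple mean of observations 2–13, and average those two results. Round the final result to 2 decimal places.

13.37

Sum over 1–12: 46.2 + 13.5 + 3.4 + 7.7 + 3.8 + 2.7 + 20.5 + 3.2 + 18.2 + 6.7 + 10.4 + 45.7 = 182.0
Sum over 2–13: 13.5 + 3.4 + 7.7 + 3.8 + 2.7 + 20.5 + 3.2 + 18.2 + 6.7 + 10.4 + 45.7 + 3.1 = 138.9
CMA at t=7 = (182.0 + 138.9) / (2·12) = 320.9 / 24 = 13.37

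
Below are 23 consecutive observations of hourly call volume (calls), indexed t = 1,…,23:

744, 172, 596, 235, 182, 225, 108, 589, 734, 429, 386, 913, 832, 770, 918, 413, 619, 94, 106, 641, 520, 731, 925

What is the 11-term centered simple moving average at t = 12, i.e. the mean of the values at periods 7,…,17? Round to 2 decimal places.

Sum of periods 7–17: 108 + 589 + 734 + 429 + 386 + 913 + 832 + 770 + 918 + 413 + 619 = 6711
Divide by 11: 6711 / 11 = 610.09

610.09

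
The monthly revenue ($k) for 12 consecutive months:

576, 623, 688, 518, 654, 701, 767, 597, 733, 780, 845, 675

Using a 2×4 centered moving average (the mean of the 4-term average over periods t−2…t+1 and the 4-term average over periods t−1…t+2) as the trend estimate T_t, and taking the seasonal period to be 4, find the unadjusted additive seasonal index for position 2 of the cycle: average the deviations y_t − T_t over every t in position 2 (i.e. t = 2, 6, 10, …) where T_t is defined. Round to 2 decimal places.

31.31

Season position 2 occurs at t = 6, 10 (where T_t is defined).
t=6: T_6 = 669.8750; y_6 − T_6 = 701 − 669.8750 = 31.1250
t=10: T_10 = 748.5000; y_10 − T_10 = 780 − 748.5000 = 31.5000
Mean deviation: (31.1250 + 31.5000) / 2 = 31.31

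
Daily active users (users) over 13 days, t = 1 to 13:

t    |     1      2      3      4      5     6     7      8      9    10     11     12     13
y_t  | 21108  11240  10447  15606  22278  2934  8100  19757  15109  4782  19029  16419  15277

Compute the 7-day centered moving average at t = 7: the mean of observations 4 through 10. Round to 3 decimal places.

12652.286

Sum of periods 4–10: 15606 + 22278 + 2934 + 8100 + 19757 + 15109 + 4782 = 88566
Divide by 7: 88566 / 7 = 12652.286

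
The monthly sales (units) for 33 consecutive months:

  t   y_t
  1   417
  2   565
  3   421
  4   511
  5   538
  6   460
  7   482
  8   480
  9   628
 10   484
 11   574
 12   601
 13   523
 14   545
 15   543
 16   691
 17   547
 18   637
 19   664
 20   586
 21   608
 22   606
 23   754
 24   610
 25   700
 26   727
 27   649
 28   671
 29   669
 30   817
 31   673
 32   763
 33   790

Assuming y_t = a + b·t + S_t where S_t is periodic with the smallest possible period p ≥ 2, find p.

First differences y_{t+1} − y_t: 148, -144, 90, 27, -78, 22, -2, 148, -144, 90, 27, -78, 22, -2, 148, -144, …
The difference pattern repeats every 7 terms and not for any smaller step, so p = 7.

7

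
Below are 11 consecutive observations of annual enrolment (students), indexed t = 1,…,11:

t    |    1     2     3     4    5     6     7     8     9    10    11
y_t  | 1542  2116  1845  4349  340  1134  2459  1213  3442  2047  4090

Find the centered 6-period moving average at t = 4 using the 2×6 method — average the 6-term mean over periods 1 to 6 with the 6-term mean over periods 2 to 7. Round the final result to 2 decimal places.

1964.08

Sum over 1–6: 1542 + 2116 + 1845 + 4349 + 340 + 1134 = 11326
Sum over 2–7: 2116 + 1845 + 4349 + 340 + 1134 + 2459 = 12243
CMA at t=4 = (11326 + 12243) / (2·6) = 23569 / 12 = 1964.08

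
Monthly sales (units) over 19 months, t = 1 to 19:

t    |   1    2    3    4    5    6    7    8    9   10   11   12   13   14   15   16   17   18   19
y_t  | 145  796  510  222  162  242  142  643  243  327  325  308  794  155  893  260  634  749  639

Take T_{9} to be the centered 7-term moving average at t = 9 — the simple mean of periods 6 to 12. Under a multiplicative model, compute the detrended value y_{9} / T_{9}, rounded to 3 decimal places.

Trend T_9 = (242 + 142 + 643 + 243 + 327 + 325 + 308) / 7 = 2230/7 = 318.57143
Ratio to trend: 243 / 318.57143 = 0.763

0.763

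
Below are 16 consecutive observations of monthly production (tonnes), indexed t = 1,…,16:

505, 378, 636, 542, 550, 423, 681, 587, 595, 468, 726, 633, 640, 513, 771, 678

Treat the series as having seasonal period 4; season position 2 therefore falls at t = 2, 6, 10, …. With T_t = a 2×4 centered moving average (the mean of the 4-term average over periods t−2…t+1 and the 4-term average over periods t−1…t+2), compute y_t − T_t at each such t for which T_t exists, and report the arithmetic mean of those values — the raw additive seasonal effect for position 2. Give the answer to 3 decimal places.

-131.750

Season position 2 occurs at t = 6, 10, 14 (where T_t is defined).
t=6: T_6 = 554.62500; y_6 − T_6 = 423 − 554.62500 = -131.62500
t=10: T_10 = 599.75000; y_10 − T_10 = 468 − 599.75000 = -131.75000
t=14: T_14 = 644.87500; y_14 − T_14 = 513 − 644.87500 = -131.87500
Mean deviation: (-131.62500 + -131.75000 + -131.87500) / 3 = -131.750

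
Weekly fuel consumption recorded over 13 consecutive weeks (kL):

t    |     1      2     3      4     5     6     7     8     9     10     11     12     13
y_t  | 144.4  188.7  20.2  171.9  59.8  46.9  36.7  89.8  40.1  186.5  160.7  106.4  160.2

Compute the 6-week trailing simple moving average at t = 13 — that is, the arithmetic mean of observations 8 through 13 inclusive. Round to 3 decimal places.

Sum of periods 8–13: 89.8 + 40.1 + 186.5 + 160.7 + 106.4 + 160.2 = 743.7
Divide by 6: 743.7 / 6 = 123.950

123.950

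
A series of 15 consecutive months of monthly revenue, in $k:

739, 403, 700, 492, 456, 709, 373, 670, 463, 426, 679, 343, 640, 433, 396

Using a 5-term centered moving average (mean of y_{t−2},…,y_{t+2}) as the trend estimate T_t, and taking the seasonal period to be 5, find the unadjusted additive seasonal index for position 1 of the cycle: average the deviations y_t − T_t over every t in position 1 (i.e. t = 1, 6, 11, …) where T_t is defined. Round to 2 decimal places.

Season position 1 occurs at t = 6, 11 (where T_t is defined).
t=6: T_6 = 540.0000; y_6 − T_6 = 709 − 540.0000 = 169.0000
t=11: T_11 = 510.2000; y_11 − T_11 = 679 − 510.2000 = 168.8000
Mean deviation: (169.0000 + 168.8000) / 2 = 168.90

168.90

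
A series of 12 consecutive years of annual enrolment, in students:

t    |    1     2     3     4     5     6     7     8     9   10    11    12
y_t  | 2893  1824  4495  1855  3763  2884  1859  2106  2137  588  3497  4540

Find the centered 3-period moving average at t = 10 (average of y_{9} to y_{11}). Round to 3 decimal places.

Sum of periods 9–11: 2137 + 588 + 3497 = 6222
Divide by 3: 6222 / 3 = 2074.000

2074.000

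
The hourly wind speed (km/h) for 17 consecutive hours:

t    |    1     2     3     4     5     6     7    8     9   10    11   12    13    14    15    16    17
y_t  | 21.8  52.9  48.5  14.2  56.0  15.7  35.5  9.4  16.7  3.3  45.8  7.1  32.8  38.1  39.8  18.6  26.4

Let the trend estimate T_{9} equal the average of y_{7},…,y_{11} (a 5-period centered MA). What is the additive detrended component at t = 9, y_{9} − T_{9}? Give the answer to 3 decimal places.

-5.440

Trend T_9 = (35.5 + 9.4 + 16.7 + 3.3 + 45.8) / 5 = 110.7/5 = 22.14000
Detrended value: 16.7 − 22.14000 = -5.440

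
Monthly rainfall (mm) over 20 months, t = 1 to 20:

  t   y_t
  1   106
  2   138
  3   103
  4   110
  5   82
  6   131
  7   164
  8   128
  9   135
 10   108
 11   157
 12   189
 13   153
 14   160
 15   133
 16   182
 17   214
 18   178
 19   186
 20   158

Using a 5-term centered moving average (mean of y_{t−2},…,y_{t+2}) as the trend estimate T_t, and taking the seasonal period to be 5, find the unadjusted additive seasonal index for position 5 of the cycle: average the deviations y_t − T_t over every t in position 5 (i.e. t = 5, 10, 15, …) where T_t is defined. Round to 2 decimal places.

Season position 5 occurs at t = 5, 10, 15 (where T_t is defined).
t=5: T_5 = 118.0000; y_5 − T_5 = 82 − 118.0000 = -36.0000
t=10: T_10 = 143.4000; y_10 − T_10 = 108 − 143.4000 = -35.4000
t=15: T_15 = 168.4000; y_15 − T_15 = 133 − 168.4000 = -35.4000
Mean deviation: (-36.0000 + -35.4000 + -35.4000) / 3 = -35.60

-35.60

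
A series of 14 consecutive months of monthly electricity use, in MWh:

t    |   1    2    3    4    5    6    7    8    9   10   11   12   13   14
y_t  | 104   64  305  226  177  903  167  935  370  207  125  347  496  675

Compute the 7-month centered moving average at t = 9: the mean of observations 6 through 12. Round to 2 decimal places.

Sum of periods 6–12: 903 + 167 + 935 + 370 + 207 + 125 + 347 = 3054
Divide by 7: 3054 / 7 = 436.29

436.29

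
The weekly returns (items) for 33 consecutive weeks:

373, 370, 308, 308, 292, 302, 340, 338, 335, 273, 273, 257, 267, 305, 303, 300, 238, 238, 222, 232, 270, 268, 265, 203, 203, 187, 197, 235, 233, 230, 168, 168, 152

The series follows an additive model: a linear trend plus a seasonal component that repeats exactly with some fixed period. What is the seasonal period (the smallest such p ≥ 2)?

7

First differences y_{t+1} − y_t: -3, -62, 0, -16, 10, 38, -2, -3, -62, 0, -16, 10, 38, -2, -3, -62, …
The difference pattern repeats every 7 terms and not for any smaller step, so p = 7.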